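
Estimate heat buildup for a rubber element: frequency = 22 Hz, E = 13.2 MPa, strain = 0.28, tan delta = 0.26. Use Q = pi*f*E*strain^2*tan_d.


Q = pi * f * E * strain^2 * tan_d
= pi * 22 * 13.2 * 0.28^2 * 0.26
= pi * 22 * 13.2 * 0.0784 * 0.26
= 18.5967

Q = 18.5967


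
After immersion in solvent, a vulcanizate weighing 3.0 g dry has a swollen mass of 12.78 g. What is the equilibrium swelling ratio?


Q = W_swollen / W_dry
Q = 12.78 / 3.0
Q = 4.26

Q = 4.26


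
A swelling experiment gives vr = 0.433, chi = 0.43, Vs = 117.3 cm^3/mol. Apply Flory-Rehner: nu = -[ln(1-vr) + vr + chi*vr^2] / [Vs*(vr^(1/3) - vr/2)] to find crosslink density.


ln(1 - vr) = ln(1 - 0.433) = -0.5674
Numerator = -((-0.5674) + 0.433 + 0.43 * 0.433^2) = 0.0538
Denominator = 117.3 * (0.433^(1/3) - 0.433/2) = 63.3462
nu = 0.0538 / 63.3462 = 8.4892e-04 mol/cm^3

8.4892e-04 mol/cm^3


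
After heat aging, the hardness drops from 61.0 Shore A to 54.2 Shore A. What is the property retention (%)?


Retention = aged / original * 100
= 54.2 / 61.0 * 100
= 88.9%

88.9%


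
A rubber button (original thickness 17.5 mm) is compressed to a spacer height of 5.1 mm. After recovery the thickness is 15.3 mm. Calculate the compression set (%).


CS = (t0 - recovered) / (t0 - ts) * 100
= (17.5 - 15.3) / (17.5 - 5.1) * 100
= 2.2 / 12.4 * 100
= 17.7%

17.7%


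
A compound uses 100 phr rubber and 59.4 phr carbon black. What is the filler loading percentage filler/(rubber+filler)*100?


Filler % = filler / (rubber + filler) * 100
= 59.4 / (100 + 59.4) * 100
= 59.4 / 159.4 * 100
= 37.26%

37.26%


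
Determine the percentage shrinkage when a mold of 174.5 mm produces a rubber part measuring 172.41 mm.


Shrinkage = (mold - part) / mold * 100
= (174.5 - 172.41) / 174.5 * 100
= 2.09 / 174.5 * 100
= 1.2%

1.2%


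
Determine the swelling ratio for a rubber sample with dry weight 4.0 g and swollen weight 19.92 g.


Q = W_swollen / W_dry
Q = 19.92 / 4.0
Q = 4.98

Q = 4.98


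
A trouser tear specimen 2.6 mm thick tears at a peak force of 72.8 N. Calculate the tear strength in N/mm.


Tear strength = force / thickness
= 72.8 / 2.6
= 28.0 N/mm

28.0 N/mm


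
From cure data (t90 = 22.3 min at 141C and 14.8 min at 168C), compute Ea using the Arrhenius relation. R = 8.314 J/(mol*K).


T1 = 414.15 K, T2 = 441.15 K
1/T1 - 1/T2 = 1.4778e-04
ln(t1/t2) = ln(22.3/14.8) = 0.4100
Ea = 8.314 * 0.4100 / 1.4778e-04 = 23063.8156 J/mol
Ea = 23.06 kJ/mol

23.06 kJ/mol


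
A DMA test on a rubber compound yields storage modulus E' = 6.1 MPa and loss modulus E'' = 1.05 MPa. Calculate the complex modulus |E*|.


|E*| = sqrt(E'^2 + E''^2)
= sqrt(6.1^2 + 1.05^2)
= sqrt(37.2100 + 1.1025)
= 6.19 MPa

6.19 MPa


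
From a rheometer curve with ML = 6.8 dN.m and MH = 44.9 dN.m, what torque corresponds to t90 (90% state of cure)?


M90 = ML + 0.9 * (MH - ML)
M90 = 6.8 + 0.9 * (44.9 - 6.8)
M90 = 6.8 + 0.9 * 38.1
M90 = 41.09 dN.m

41.09 dN.m


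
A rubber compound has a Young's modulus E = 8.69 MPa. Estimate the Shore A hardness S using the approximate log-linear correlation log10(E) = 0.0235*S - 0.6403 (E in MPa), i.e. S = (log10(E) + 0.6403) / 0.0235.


log10(E) = 0.0235*S - 0.6403  =>  S = (log10(E) + 0.6403) / 0.0235
log10(8.69) = 0.939020
S = (0.939020 + 0.6403) / 0.0235 = 1.579320 / 0.0235
S = 67.2

Shore A = 67.2


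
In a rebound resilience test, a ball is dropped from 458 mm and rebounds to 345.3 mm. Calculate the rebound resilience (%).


Resilience = h_rebound / h_drop * 100
= 345.3 / 458 * 100
= 75.4%

75.4%


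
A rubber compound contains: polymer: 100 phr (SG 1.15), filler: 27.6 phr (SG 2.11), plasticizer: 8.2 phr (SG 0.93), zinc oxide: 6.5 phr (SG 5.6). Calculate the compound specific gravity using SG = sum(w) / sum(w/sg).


Sum of weights = 142.3
Volume contributions:
  polymer: 100/1.15 = 86.9565
  filler: 27.6/2.11 = 13.0806
  plasticizer: 8.2/0.93 = 8.8172
  zinc oxide: 6.5/5.6 = 1.1607
Sum of volumes = 110.0150
SG = 142.3 / 110.0150 = 1.293

SG = 1.293


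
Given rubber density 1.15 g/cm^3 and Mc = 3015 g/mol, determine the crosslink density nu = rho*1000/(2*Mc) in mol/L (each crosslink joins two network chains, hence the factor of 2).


nu = rho * 1000 / (2 * Mc)
nu = 1.15 * 1000 / (2 * 3015)
nu = 1150.0 / 6030
nu = 0.1907 mol/L

0.1907 mol/L


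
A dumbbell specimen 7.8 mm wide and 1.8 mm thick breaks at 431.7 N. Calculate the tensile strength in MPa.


Area = width * thickness = 7.8 * 1.8 = 14.04 mm^2
TS = force / area = 431.7 / 14.04 = 30.75 MPa

30.75 MPa


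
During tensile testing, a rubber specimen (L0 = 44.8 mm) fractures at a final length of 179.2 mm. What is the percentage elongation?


Elongation = (Lf - L0) / L0 * 100
= (179.2 - 44.8) / 44.8 * 100
= 134.4 / 44.8 * 100
= 300.0%

300.0%


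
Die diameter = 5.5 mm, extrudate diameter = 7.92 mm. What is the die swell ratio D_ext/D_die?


Die swell ratio = D_extrudate / D_die
= 7.92 / 5.5
= 1.44

Die swell = 1.44


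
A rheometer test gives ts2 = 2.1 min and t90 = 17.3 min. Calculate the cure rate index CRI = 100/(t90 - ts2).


CRI = 100 / (t90 - ts2)
= 100 / (17.3 - 2.1)
= 100 / 15.2
= 6.58 min^-1

6.58 min^-1


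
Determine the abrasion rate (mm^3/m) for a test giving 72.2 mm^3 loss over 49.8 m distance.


Rate = volume_loss / distance
= 72.2 / 49.8
= 1.45 mm^3/m

1.45 mm^3/m


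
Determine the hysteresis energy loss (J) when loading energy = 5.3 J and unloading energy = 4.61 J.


Hysteresis loss = loading - unloading
= 5.3 - 4.61
= 0.69 J

0.69 J


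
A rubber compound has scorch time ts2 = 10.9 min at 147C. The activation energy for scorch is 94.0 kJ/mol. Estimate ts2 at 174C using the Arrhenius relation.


Convert temperatures: T1 = 147 + 273.15 = 420.15 K, T2 = 174 + 273.15 = 447.15 K
ts2_new = 10.9 * exp(94000 / 8.314 * (1/447.15 - 1/420.15))
1/T2 - 1/T1 = -1.4372e-04
ts2_new = 2.15 min

2.15 min


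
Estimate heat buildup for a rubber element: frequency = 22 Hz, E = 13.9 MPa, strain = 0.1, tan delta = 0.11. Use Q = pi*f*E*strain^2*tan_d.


Q = pi * f * E * strain^2 * tan_d
= pi * 22 * 13.9 * 0.1^2 * 0.11
= pi * 22 * 13.9 * 0.0100 * 0.11
= 1.0568

Q = 1.0568


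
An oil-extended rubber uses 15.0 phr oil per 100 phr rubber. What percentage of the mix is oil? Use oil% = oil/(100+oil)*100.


Oil % = oil / (100 + oil) * 100
= 15.0 / (100 + 15.0) * 100
= 15.0 / 115.0 * 100
= 13.04%

13.04%


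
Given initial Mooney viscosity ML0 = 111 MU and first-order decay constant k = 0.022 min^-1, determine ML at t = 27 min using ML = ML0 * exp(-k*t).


ML = ML0 * exp(-k * t)
ML = 111 * exp(-0.022 * 27)
ML = 111 * 0.5521
ML = 61.28 MU

61.28 MU


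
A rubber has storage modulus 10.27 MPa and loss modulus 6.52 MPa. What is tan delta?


tan delta = E'' / E'
= 6.52 / 10.27
= 0.6349

tan delta = 0.6349


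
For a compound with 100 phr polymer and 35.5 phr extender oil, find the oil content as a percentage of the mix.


Oil % = oil / (100 + oil) * 100
= 35.5 / (100 + 35.5) * 100
= 35.5 / 135.5 * 100
= 26.2%

26.2%


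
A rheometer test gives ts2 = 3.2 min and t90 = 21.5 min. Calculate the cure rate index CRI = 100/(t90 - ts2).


CRI = 100 / (t90 - ts2)
= 100 / (21.5 - 3.2)
= 100 / 18.3
= 5.46 min^-1

5.46 min^-1


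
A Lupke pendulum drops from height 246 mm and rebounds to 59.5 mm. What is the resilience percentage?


Resilience = h_rebound / h_drop * 100
= 59.5 / 246 * 100
= 24.2%

24.2%


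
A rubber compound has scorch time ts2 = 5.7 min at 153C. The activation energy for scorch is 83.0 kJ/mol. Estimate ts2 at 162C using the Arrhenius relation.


Convert temperatures: T1 = 153 + 273.15 = 426.15 K, T2 = 162 + 273.15 = 435.15 K
ts2_new = 5.7 * exp(83000 / 8.314 * (1/435.15 - 1/426.15))
1/T2 - 1/T1 = -4.8533e-05
ts2_new = 3.51 min

3.51 min


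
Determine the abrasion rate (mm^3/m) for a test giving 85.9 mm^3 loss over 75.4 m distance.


Rate = volume_loss / distance
= 85.9 / 75.4
= 1.139 mm^3/m

1.139 mm^3/m


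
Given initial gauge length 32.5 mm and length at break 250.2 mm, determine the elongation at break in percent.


Elongation = (Lf - L0) / L0 * 100
= (250.2 - 32.5) / 32.5 * 100
= 217.7 / 32.5 * 100
= 669.8%

669.8%


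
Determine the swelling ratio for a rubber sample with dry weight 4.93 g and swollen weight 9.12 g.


Q = W_swollen / W_dry
Q = 9.12 / 4.93
Q = 1.85

Q = 1.85


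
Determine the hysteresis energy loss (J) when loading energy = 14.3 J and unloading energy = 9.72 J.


Hysteresis loss = loading - unloading
= 14.3 - 9.72
= 4.58 J

4.58 J


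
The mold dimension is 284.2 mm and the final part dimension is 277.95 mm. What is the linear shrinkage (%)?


Shrinkage = (mold - part) / mold * 100
= (284.2 - 277.95) / 284.2 * 100
= 6.25 / 284.2 * 100
= 2.2%

2.2%


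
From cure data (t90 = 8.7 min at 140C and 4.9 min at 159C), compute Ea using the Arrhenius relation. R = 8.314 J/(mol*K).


T1 = 413.15 K, T2 = 432.15 K
1/T1 - 1/T2 = 1.0642e-04
ln(t1/t2) = ln(8.7/4.9) = 0.5741
Ea = 8.314 * 0.5741 / 1.0642e-04 = 44851.5057 J/mol
Ea = 44.85 kJ/mol

44.85 kJ/mol


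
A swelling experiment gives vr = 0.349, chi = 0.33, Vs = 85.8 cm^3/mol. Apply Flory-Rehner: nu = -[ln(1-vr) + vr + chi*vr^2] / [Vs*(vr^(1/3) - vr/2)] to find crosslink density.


ln(1 - vr) = ln(1 - 0.349) = -0.4292
Numerator = -((-0.4292) + 0.349 + 0.33 * 0.349^2) = 0.0401
Denominator = 85.8 * (0.349^(1/3) - 0.349/2) = 45.4361
nu = 0.0401 / 45.4361 = 8.8149e-04 mol/cm^3

8.8149e-04 mol/cm^3


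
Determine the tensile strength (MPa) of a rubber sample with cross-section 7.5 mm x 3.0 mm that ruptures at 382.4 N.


Area = width * thickness = 7.5 * 3.0 = 22.5 mm^2
TS = force / area = 382.4 / 22.5 = 17.0 MPa

17.0 MPa


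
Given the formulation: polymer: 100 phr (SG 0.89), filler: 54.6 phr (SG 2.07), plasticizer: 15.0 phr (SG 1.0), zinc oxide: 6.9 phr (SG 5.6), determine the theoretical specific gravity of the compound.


Sum of weights = 176.5
Volume contributions:
  polymer: 100/0.89 = 112.3596
  filler: 54.6/2.07 = 26.3768
  plasticizer: 15.0/1.0 = 15.0000
  zinc oxide: 6.9/5.6 = 1.2321
Sum of volumes = 154.9685
SG = 176.5 / 154.9685 = 1.139

SG = 1.139


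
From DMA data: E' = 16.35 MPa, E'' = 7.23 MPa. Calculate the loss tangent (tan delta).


tan delta = E'' / E'
= 7.23 / 16.35
= 0.4422

tan delta = 0.4422


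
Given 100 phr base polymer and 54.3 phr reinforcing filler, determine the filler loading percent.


Filler % = filler / (rubber + filler) * 100
= 54.3 / (100 + 54.3) * 100
= 54.3 / 154.3 * 100
= 35.19%

35.19%


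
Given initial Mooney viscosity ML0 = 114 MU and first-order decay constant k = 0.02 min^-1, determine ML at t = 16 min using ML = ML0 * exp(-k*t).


ML = ML0 * exp(-k * t)
ML = 114 * exp(-0.02 * 16)
ML = 114 * 0.7261
ML = 82.78 MU

82.78 MU


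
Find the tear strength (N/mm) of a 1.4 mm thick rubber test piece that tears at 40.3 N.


Tear strength = force / thickness
= 40.3 / 1.4
= 28.79 N/mm

28.79 N/mm


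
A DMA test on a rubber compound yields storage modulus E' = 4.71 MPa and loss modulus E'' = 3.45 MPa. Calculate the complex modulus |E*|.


|E*| = sqrt(E'^2 + E''^2)
= sqrt(4.71^2 + 3.45^2)
= sqrt(22.1841 + 11.9025)
= 5.838 MPa

5.838 MPa


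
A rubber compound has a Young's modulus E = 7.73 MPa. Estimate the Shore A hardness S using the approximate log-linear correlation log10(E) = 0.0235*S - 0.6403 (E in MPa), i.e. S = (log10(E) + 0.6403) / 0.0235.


log10(E) = 0.0235*S - 0.6403  =>  S = (log10(E) + 0.6403) / 0.0235
log10(7.73) = 0.888179
S = (0.888179 + 0.6403) / 0.0235 = 1.528479 / 0.0235
S = 65.0

Shore A = 65.0


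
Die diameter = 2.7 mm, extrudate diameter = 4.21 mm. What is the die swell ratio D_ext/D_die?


Die swell ratio = D_extrudate / D_die
= 4.21 / 2.7
= 1.559

Die swell = 1.559


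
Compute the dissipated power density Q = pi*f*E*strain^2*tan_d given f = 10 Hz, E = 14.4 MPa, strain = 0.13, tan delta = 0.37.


Q = pi * f * E * strain^2 * tan_d
= pi * 10 * 14.4 * 0.13^2 * 0.37
= pi * 10 * 14.4 * 0.0169 * 0.37
= 2.8288

Q = 2.8288


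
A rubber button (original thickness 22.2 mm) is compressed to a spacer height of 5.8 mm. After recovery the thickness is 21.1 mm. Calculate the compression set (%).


CS = (t0 - recovered) / (t0 - ts) * 100
= (22.2 - 21.1) / (22.2 - 5.8) * 100
= 1.1 / 16.4 * 100
= 6.7%

6.7%


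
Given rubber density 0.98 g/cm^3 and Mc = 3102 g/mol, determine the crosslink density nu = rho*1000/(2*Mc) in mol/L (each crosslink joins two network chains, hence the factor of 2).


nu = rho * 1000 / (2 * Mc)
nu = 0.98 * 1000 / (2 * 3102)
nu = 980.0 / 6204
nu = 0.1580 mol/L

0.1580 mol/L


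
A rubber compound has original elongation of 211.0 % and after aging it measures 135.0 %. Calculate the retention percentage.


Retention = aged / original * 100
= 135.0 / 211.0 * 100
= 64.0%

64.0%


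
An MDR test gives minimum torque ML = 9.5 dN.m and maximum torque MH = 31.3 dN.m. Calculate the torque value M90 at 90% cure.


M90 = ML + 0.9 * (MH - ML)
M90 = 9.5 + 0.9 * (31.3 - 9.5)
M90 = 9.5 + 0.9 * 21.8
M90 = 29.12 dN.m

29.12 dN.m


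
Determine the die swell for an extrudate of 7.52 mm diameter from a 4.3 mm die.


Die swell ratio = D_extrudate / D_die
= 7.52 / 4.3
= 1.749

Die swell = 1.749


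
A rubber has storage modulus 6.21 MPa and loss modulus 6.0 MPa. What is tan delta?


tan delta = E'' / E'
= 6.0 / 6.21
= 0.9662

tan delta = 0.9662


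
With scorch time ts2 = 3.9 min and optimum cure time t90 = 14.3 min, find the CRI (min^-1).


CRI = 100 / (t90 - ts2)
= 100 / (14.3 - 3.9)
= 100 / 10.4
= 9.62 min^-1

9.62 min^-1


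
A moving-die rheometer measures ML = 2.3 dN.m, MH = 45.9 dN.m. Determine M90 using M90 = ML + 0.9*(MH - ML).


M90 = ML + 0.9 * (MH - ML)
M90 = 2.3 + 0.9 * (45.9 - 2.3)
M90 = 2.3 + 0.9 * 43.6
M90 = 41.54 dN.m

41.54 dN.m


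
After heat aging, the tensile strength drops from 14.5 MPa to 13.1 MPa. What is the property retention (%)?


Retention = aged / original * 100
= 13.1 / 14.5 * 100
= 90.3%

90.3%


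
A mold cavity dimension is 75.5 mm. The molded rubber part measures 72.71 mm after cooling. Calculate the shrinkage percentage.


Shrinkage = (mold - part) / mold * 100
= (75.5 - 72.71) / 75.5 * 100
= 2.79 / 75.5 * 100
= 3.7%

3.7%


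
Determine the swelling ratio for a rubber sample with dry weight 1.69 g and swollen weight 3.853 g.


Q = W_swollen / W_dry
Q = 3.853 / 1.69
Q = 2.28

Q = 2.28


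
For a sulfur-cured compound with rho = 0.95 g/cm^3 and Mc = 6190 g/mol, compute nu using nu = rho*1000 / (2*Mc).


nu = rho * 1000 / (2 * Mc)
nu = 0.95 * 1000 / (2 * 6190)
nu = 950.0 / 12380
nu = 0.0767 mol/L

0.0767 mol/L


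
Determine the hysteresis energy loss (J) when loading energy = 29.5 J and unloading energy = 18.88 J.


Hysteresis loss = loading - unloading
= 29.5 - 18.88
= 10.62 J

10.62 J


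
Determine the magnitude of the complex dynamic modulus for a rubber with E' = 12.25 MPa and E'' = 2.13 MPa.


|E*| = sqrt(E'^2 + E''^2)
= sqrt(12.25^2 + 2.13^2)
= sqrt(150.0625 + 4.5369)
= 12.434 MPa

12.434 MPa


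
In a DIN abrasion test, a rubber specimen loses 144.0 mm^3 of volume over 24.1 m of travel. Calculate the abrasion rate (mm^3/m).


Rate = volume_loss / distance
= 144.0 / 24.1
= 5.975 mm^3/m

5.975 mm^3/m


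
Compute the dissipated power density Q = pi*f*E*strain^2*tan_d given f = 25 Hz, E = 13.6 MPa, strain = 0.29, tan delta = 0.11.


Q = pi * f * E * strain^2 * tan_d
= pi * 25 * 13.6 * 0.29^2 * 0.11
= pi * 25 * 13.6 * 0.0841 * 0.11
= 9.8814

Q = 9.8814


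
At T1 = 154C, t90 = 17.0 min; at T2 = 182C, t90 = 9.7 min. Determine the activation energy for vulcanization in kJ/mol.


T1 = 427.15 K, T2 = 455.15 K
1/T1 - 1/T2 = 1.4402e-04
ln(t1/t2) = ln(17.0/9.7) = 0.5611
Ea = 8.314 * 0.5611 / 1.4402e-04 = 32390.4893 J/mol
Ea = 32.39 kJ/mol

32.39 kJ/mol


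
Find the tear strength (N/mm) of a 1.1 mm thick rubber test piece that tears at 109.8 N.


Tear strength = force / thickness
= 109.8 / 1.1
= 99.82 N/mm

99.82 N/mm


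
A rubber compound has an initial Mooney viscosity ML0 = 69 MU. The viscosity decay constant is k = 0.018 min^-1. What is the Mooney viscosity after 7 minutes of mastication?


ML = ML0 * exp(-k * t)
ML = 69 * exp(-0.018 * 7)
ML = 69 * 0.8816
ML = 60.83 MU

60.83 MU


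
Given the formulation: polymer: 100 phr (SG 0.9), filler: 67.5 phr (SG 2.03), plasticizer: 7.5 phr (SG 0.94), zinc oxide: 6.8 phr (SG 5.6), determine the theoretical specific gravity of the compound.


Sum of weights = 181.8
Volume contributions:
  polymer: 100/0.9 = 111.1111
  filler: 67.5/2.03 = 33.2512
  plasticizer: 7.5/0.94 = 7.9787
  zinc oxide: 6.8/5.6 = 1.2143
Sum of volumes = 153.5554
SG = 181.8 / 153.5554 = 1.184

SG = 1.184


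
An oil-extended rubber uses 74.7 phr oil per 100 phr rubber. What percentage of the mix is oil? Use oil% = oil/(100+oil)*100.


Oil % = oil / (100 + oil) * 100
= 74.7 / (100 + 74.7) * 100
= 74.7 / 174.7 * 100
= 42.76%

42.76%


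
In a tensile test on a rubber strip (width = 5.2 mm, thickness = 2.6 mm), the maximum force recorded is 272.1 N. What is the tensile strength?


Area = width * thickness = 5.2 * 2.6 = 13.52 mm^2
TS = force / area = 272.1 / 13.52 = 20.13 MPa

20.13 MPa


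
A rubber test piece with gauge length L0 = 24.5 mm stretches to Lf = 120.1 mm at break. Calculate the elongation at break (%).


Elongation = (Lf - L0) / L0 * 100
= (120.1 - 24.5) / 24.5 * 100
= 95.6 / 24.5 * 100
= 390.2%

390.2%


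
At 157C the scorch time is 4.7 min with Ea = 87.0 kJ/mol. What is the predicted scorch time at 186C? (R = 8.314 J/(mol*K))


Convert temperatures: T1 = 157 + 273.15 = 430.15 K, T2 = 186 + 273.15 = 459.15 K
ts2_new = 4.7 * exp(87000 / 8.314 * (1/459.15 - 1/430.15))
1/T2 - 1/T1 = -1.4683e-04
ts2_new = 1.01 min

1.01 min


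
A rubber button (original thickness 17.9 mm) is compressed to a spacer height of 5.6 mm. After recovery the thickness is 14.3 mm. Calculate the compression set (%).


CS = (t0 - recovered) / (t0 - ts) * 100
= (17.9 - 14.3) / (17.9 - 5.6) * 100
= 3.6 / 12.3 * 100
= 29.3%

29.3%


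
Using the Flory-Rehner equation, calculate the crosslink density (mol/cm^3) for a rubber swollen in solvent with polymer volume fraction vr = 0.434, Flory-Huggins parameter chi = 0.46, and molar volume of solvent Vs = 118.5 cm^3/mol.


ln(1 - vr) = ln(1 - 0.434) = -0.5692
Numerator = -((-0.5692) + 0.434 + 0.46 * 0.434^2) = 0.0485
Denominator = 118.5 * (0.434^(1/3) - 0.434/2) = 64.0039
nu = 0.0485 / 64.0039 = 7.5804e-04 mol/cm^3

7.5804e-04 mol/cm^3


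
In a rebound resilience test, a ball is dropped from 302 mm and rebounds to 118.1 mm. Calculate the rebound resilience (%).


Resilience = h_rebound / h_drop * 100
= 118.1 / 302 * 100
= 39.1%

39.1%


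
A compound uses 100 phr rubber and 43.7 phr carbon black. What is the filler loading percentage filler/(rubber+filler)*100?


Filler % = filler / (rubber + filler) * 100
= 43.7 / (100 + 43.7) * 100
= 43.7 / 143.7 * 100
= 30.41%

30.41%


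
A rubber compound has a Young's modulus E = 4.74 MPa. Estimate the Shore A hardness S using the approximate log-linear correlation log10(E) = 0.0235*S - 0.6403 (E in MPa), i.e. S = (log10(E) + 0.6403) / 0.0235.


log10(E) = 0.0235*S - 0.6403  =>  S = (log10(E) + 0.6403) / 0.0235
log10(4.74) = 0.675778
S = (0.675778 + 0.6403) / 0.0235 = 1.316078 / 0.0235
S = 56.0

Shore A = 56.0


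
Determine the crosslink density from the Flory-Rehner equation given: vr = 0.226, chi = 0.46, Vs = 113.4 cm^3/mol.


ln(1 - vr) = ln(1 - 0.226) = -0.2562
Numerator = -((-0.2562) + 0.226 + 0.46 * 0.226^2) = 0.0067
Denominator = 113.4 * (0.226^(1/3) - 0.226/2) = 56.2600
nu = 0.0067 / 56.2600 = 1.1888e-04 mol/cm^3

1.1888e-04 mol/cm^3


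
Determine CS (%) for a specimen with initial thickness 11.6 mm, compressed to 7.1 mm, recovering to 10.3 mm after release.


CS = (t0 - recovered) / (t0 - ts) * 100
= (11.6 - 10.3) / (11.6 - 7.1) * 100
= 1.3 / 4.5 * 100
= 28.9%

28.9%


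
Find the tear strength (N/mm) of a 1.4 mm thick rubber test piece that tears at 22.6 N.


Tear strength = force / thickness
= 22.6 / 1.4
= 16.14 N/mm

16.14 N/mm


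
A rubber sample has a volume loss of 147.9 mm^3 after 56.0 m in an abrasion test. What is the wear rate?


Rate = volume_loss / distance
= 147.9 / 56.0
= 2.641 mm^3/m

2.641 mm^3/m


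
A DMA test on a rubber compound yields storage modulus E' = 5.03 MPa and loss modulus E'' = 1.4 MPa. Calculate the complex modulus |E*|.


|E*| = sqrt(E'^2 + E''^2)
= sqrt(5.03^2 + 1.4^2)
= sqrt(25.3009 + 1.9600)
= 5.221 MPa

5.221 MPa


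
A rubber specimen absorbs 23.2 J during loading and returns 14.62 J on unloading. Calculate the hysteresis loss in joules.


Hysteresis loss = loading - unloading
= 23.2 - 14.62
= 8.58 J

8.58 J


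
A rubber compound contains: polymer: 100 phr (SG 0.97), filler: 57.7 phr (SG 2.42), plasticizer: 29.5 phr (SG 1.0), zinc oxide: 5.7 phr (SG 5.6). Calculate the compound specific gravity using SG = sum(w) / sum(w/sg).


Sum of weights = 192.9
Volume contributions:
  polymer: 100/0.97 = 103.0928
  filler: 57.7/2.42 = 23.8430
  plasticizer: 29.5/1.0 = 29.5000
  zinc oxide: 5.7/5.6 = 1.0179
Sum of volumes = 157.4536
SG = 192.9 / 157.4536 = 1.225

SG = 1.225


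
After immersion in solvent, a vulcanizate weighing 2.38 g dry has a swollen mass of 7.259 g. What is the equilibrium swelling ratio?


Q = W_swollen / W_dry
Q = 7.259 / 2.38
Q = 3.05

Q = 3.05


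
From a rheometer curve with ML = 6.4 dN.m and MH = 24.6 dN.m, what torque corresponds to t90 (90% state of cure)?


M90 = ML + 0.9 * (MH - ML)
M90 = 6.4 + 0.9 * (24.6 - 6.4)
M90 = 6.4 + 0.9 * 18.2
M90 = 22.78 dN.m

22.78 dN.m


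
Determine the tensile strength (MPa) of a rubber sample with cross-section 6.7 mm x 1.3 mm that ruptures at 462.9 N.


Area = width * thickness = 6.7 * 1.3 = 8.71 mm^2
TS = force / area = 462.9 / 8.71 = 53.15 MPa

53.15 MPa


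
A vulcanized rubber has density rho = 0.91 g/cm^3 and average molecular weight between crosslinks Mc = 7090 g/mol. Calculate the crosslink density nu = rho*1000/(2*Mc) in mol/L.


nu = rho * 1000 / (2 * Mc)
nu = 0.91 * 1000 / (2 * 7090)
nu = 910.0 / 14180
nu = 0.0642 mol/L

0.0642 mol/L


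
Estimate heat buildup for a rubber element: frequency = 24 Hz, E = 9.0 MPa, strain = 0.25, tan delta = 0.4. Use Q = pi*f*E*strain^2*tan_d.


Q = pi * f * E * strain^2 * tan_d
= pi * 24 * 9.0 * 0.25^2 * 0.4
= pi * 24 * 9.0 * 0.0625 * 0.4
= 16.9646

Q = 16.9646


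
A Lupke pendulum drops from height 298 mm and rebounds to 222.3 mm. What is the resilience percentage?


Resilience = h_rebound / h_drop * 100
= 222.3 / 298 * 100
= 74.6%

74.6%


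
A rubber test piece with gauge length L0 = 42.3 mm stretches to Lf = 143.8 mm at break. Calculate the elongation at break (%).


Elongation = (Lf - L0) / L0 * 100
= (143.8 - 42.3) / 42.3 * 100
= 101.5 / 42.3 * 100
= 240.0%

240.0%


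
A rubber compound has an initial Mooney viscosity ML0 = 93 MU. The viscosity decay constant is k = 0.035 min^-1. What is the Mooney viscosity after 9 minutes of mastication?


ML = ML0 * exp(-k * t)
ML = 93 * exp(-0.035 * 9)
ML = 93 * 0.7298
ML = 67.87 MU

67.87 MU


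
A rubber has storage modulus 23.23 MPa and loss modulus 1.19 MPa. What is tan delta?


tan delta = E'' / E'
= 1.19 / 23.23
= 0.0512

tan delta = 0.0512


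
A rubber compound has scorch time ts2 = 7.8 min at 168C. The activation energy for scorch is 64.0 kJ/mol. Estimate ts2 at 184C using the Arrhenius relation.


Convert temperatures: T1 = 168 + 273.15 = 441.15 K, T2 = 184 + 273.15 = 457.15 K
ts2_new = 7.8 * exp(64000 / 8.314 * (1/457.15 - 1/441.15))
1/T2 - 1/T1 = -7.9337e-05
ts2_new = 4.24 min

4.24 min


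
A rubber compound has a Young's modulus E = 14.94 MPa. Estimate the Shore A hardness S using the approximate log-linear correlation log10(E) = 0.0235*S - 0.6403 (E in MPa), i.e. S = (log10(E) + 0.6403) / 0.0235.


log10(E) = 0.0235*S - 0.6403  =>  S = (log10(E) + 0.6403) / 0.0235
log10(14.94) = 1.174351
S = (1.174351 + 0.6403) / 0.0235 = 1.814651 / 0.0235
S = 77.2

Shore A = 77.2


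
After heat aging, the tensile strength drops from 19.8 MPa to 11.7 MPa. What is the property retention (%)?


Retention = aged / original * 100
= 11.7 / 19.8 * 100
= 59.1%

59.1%


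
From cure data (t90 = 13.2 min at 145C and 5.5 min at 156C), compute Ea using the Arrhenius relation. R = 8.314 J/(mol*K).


T1 = 418.15 K, T2 = 429.15 K
1/T1 - 1/T2 = 6.1299e-05
ln(t1/t2) = ln(13.2/5.5) = 0.8755
Ea = 8.314 * 0.8755 / 6.1299e-05 = 118740.5880 J/mol
Ea = 118.74 kJ/mol

118.74 kJ/mol


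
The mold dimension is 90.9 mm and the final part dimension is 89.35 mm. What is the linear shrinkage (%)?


Shrinkage = (mold - part) / mold * 100
= (90.9 - 89.35) / 90.9 * 100
= 1.55 / 90.9 * 100
= 1.71%

1.71%


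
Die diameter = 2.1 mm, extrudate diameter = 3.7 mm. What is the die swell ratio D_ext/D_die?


Die swell ratio = D_extrudate / D_die
= 3.7 / 2.1
= 1.762

Die swell = 1.762


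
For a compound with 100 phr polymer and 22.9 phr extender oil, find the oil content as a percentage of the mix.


Oil % = oil / (100 + oil) * 100
= 22.9 / (100 + 22.9) * 100
= 22.9 / 122.9 * 100
= 18.63%

18.63%


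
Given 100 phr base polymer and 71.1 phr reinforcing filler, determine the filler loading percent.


Filler % = filler / (rubber + filler) * 100
= 71.1 / (100 + 71.1) * 100
= 71.1 / 171.1 * 100
= 41.55%

41.55%


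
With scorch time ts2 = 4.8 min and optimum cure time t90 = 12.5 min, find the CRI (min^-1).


CRI = 100 / (t90 - ts2)
= 100 / (12.5 - 4.8)
= 100 / 7.7
= 12.99 min^-1

12.99 min^-1


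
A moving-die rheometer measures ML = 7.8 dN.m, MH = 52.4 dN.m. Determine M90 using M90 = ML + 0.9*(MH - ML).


M90 = ML + 0.9 * (MH - ML)
M90 = 7.8 + 0.9 * (52.4 - 7.8)
M90 = 7.8 + 0.9 * 44.6
M90 = 47.94 dN.m

47.94 dN.m


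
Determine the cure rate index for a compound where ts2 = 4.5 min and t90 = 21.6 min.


CRI = 100 / (t90 - ts2)
= 100 / (21.6 - 4.5)
= 100 / 17.1
= 5.85 min^-1

5.85 min^-1


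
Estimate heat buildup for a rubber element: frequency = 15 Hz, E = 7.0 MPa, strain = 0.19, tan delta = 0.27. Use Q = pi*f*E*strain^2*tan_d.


Q = pi * f * E * strain^2 * tan_d
= pi * 15 * 7.0 * 0.19^2 * 0.27
= pi * 15 * 7.0 * 0.0361 * 0.27
= 3.2152

Q = 3.2152


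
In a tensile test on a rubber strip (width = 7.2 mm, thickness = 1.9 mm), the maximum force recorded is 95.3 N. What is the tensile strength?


Area = width * thickness = 7.2 * 1.9 = 13.68 mm^2
TS = force / area = 95.3 / 13.68 = 6.97 MPa

6.97 MPa


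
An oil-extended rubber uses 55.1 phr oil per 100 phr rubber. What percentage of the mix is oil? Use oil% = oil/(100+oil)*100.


Oil % = oil / (100 + oil) * 100
= 55.1 / (100 + 55.1) * 100
= 55.1 / 155.1 * 100
= 35.53%

35.53%


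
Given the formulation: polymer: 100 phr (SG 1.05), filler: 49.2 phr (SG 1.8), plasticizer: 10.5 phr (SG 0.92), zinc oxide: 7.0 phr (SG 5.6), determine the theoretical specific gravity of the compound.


Sum of weights = 166.7
Volume contributions:
  polymer: 100/1.05 = 95.2381
  filler: 49.2/1.8 = 27.3333
  plasticizer: 10.5/0.92 = 11.4130
  zinc oxide: 7.0/5.6 = 1.2500
Sum of volumes = 135.2345
SG = 166.7 / 135.2345 = 1.233

SG = 1.233


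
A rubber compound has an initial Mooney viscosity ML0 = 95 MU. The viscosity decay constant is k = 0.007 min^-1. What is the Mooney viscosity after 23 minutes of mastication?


ML = ML0 * exp(-k * t)
ML = 95 * exp(-0.007 * 23)
ML = 95 * 0.8513
ML = 80.87 MU

80.87 MU


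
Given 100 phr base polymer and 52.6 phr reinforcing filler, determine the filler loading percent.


Filler % = filler / (rubber + filler) * 100
= 52.6 / (100 + 52.6) * 100
= 52.6 / 152.6 * 100
= 34.47%

34.47%


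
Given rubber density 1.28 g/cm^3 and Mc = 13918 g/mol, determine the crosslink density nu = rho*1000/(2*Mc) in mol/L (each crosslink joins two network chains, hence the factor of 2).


nu = rho * 1000 / (2 * Mc)
nu = 1.28 * 1000 / (2 * 13918)
nu = 1280.0 / 27836
nu = 0.0460 mol/L

0.0460 mol/L


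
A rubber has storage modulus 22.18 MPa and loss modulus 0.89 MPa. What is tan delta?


tan delta = E'' / E'
= 0.89 / 22.18
= 0.0401

tan delta = 0.0401


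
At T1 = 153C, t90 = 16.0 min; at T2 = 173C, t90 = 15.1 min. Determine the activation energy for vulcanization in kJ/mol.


T1 = 426.15 K, T2 = 446.15 K
1/T1 - 1/T2 = 1.0519e-04
ln(t1/t2) = ln(16.0/15.1) = 0.0579
Ea = 8.314 * 0.0579 / 1.0519e-04 = 4575.6923 J/mol
Ea = 4.58 kJ/mol

4.58 kJ/mol


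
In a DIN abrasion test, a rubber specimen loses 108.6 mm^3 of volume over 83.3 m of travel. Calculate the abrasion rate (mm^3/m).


Rate = volume_loss / distance
= 108.6 / 83.3
= 1.304 mm^3/m

1.304 mm^3/m


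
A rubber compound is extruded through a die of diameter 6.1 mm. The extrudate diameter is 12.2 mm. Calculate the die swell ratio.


Die swell ratio = D_extrudate / D_die
= 12.2 / 6.1
= 2.0

Die swell = 2.0


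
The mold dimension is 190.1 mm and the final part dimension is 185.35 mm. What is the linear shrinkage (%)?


Shrinkage = (mold - part) / mold * 100
= (190.1 - 185.35) / 190.1 * 100
= 4.75 / 190.1 * 100
= 2.5%

2.5%


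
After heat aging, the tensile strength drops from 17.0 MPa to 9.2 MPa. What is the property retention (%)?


Retention = aged / original * 100
= 9.2 / 17.0 * 100
= 54.1%

54.1%


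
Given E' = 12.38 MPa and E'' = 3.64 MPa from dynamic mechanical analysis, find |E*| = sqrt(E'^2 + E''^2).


|E*| = sqrt(E'^2 + E''^2)
= sqrt(12.38^2 + 3.64^2)
= sqrt(153.2644 + 13.2496)
= 12.904 MPa

12.904 MPa


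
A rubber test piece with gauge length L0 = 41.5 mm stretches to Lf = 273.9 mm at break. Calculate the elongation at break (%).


Elongation = (Lf - L0) / L0 * 100
= (273.9 - 41.5) / 41.5 * 100
= 232.4 / 41.5 * 100
= 560.0%

560.0%


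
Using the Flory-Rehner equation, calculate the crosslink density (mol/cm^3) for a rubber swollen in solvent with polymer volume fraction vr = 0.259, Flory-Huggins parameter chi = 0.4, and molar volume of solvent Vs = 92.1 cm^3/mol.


ln(1 - vr) = ln(1 - 0.259) = -0.2998
Numerator = -((-0.2998) + 0.259 + 0.4 * 0.259^2) = 0.0139
Denominator = 92.1 * (0.259^(1/3) - 0.259/2) = 46.7805
nu = 0.0139 / 46.7805 = 2.9761e-04 mol/cm^3

2.9761e-04 mol/cm^3


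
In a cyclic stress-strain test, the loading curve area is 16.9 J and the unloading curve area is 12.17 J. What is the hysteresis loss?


Hysteresis loss = loading - unloading
= 16.9 - 12.17
= 4.73 J

4.73 J


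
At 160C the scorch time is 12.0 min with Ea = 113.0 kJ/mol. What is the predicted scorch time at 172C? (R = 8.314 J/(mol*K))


Convert temperatures: T1 = 160 + 273.15 = 433.15 K, T2 = 172 + 273.15 = 445.15 K
ts2_new = 12.0 * exp(113000 / 8.314 * (1/445.15 - 1/433.15))
1/T2 - 1/T1 = -6.2235e-05
ts2_new = 5.15 min

5.15 min


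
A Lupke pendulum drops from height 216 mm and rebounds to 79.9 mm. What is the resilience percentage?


Resilience = h_rebound / h_drop * 100
= 79.9 / 216 * 100
= 37.0%

37.0%


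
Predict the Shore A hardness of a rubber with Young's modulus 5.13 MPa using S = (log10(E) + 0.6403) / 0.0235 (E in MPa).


log10(E) = 0.0235*S - 0.6403  =>  S = (log10(E) + 0.6403) / 0.0235
log10(5.13) = 0.710117
S = (0.710117 + 0.6403) / 0.0235 = 1.350417 / 0.0235
S = 57.5

Shore A = 57.5


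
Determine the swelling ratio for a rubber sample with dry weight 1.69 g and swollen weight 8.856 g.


Q = W_swollen / W_dry
Q = 8.856 / 1.69
Q = 5.24

Q = 5.24


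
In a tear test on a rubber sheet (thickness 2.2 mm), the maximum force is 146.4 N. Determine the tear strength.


Tear strength = force / thickness
= 146.4 / 2.2
= 66.55 N/mm

66.55 N/mm


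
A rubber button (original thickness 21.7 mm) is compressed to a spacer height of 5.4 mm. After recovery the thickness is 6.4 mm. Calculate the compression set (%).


CS = (t0 - recovered) / (t0 - ts) * 100
= (21.7 - 6.4) / (21.7 - 5.4) * 100
= 15.3 / 16.3 * 100
= 93.9%

93.9%


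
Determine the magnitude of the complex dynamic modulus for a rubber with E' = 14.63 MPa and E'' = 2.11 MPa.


|E*| = sqrt(E'^2 + E''^2)
= sqrt(14.63^2 + 2.11^2)
= sqrt(214.0369 + 4.4521)
= 14.781 MPa

14.781 MPa


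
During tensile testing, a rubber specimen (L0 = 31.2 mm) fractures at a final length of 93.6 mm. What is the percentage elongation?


Elongation = (Lf - L0) / L0 * 100
= (93.6 - 31.2) / 31.2 * 100
= 62.4 / 31.2 * 100
= 200.0%

200.0%


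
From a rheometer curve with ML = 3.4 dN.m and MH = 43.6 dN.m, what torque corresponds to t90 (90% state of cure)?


M90 = ML + 0.9 * (MH - ML)
M90 = 3.4 + 0.9 * (43.6 - 3.4)
M90 = 3.4 + 0.9 * 40.2
M90 = 39.58 dN.m

39.58 dN.m


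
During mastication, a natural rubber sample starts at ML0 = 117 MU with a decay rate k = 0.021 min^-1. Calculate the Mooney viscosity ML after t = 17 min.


ML = ML0 * exp(-k * t)
ML = 117 * exp(-0.021 * 17)
ML = 117 * 0.6998
ML = 81.87 MU

81.87 MU


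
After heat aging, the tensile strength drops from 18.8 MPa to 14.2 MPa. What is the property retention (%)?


Retention = aged / original * 100
= 14.2 / 18.8 * 100
= 75.5%

75.5%


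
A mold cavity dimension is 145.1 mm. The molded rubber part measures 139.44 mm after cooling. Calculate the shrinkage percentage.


Shrinkage = (mold - part) / mold * 100
= (145.1 - 139.44) / 145.1 * 100
= 5.66 / 145.1 * 100
= 3.9%

3.9%


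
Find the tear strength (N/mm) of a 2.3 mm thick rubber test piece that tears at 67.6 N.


Tear strength = force / thickness
= 67.6 / 2.3
= 29.39 N/mm

29.39 N/mm


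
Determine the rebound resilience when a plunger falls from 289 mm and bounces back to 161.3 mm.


Resilience = h_rebound / h_drop * 100
= 161.3 / 289 * 100
= 55.8%

55.8%


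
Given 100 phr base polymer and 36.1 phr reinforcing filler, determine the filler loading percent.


Filler % = filler / (rubber + filler) * 100
= 36.1 / (100 + 36.1) * 100
= 36.1 / 136.1 * 100
= 26.52%

26.52%


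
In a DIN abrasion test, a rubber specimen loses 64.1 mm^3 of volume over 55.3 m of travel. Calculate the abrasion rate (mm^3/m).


Rate = volume_loss / distance
= 64.1 / 55.3
= 1.159 mm^3/m

1.159 mm^3/m


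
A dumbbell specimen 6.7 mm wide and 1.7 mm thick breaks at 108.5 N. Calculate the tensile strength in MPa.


Area = width * thickness = 6.7 * 1.7 = 11.39 mm^2
TS = force / area = 108.5 / 11.39 = 9.53 MPa

9.53 MPa


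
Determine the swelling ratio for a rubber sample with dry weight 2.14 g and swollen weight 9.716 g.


Q = W_swollen / W_dry
Q = 9.716 / 2.14
Q = 4.54

Q = 4.54


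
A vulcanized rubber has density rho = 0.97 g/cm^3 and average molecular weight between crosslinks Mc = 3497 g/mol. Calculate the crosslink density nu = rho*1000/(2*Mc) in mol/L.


nu = rho * 1000 / (2 * Mc)
nu = 0.97 * 1000 / (2 * 3497)
nu = 970.0 / 6994
nu = 0.1387 mol/L

0.1387 mol/L


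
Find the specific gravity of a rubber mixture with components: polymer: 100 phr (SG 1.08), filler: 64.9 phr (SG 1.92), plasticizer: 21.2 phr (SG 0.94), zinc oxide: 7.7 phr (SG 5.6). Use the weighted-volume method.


Sum of weights = 193.8
Volume contributions:
  polymer: 100/1.08 = 92.5926
  filler: 64.9/1.92 = 33.8021
  plasticizer: 21.2/0.94 = 22.5532
  zinc oxide: 7.7/5.6 = 1.3750
Sum of volumes = 150.3229
SG = 193.8 / 150.3229 = 1.289

SG = 1.289


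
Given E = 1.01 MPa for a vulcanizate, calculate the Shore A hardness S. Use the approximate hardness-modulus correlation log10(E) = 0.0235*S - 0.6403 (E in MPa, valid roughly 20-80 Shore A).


log10(E) = 0.0235*S - 0.6403  =>  S = (log10(E) + 0.6403) / 0.0235
log10(1.01) = 0.004321
S = (0.004321 + 0.6403) / 0.0235 = 0.644621 / 0.0235
S = 27.4

Shore A = 27.4


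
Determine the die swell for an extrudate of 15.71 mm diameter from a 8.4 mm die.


Die swell ratio = D_extrudate / D_die
= 15.71 / 8.4
= 1.87

Die swell = 1.87


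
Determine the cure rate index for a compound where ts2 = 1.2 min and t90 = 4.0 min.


CRI = 100 / (t90 - ts2)
= 100 / (4.0 - 1.2)
= 100 / 2.8
= 35.71 min^-1

35.71 min^-1


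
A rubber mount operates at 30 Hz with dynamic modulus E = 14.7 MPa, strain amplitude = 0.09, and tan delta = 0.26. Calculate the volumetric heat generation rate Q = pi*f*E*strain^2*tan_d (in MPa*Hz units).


Q = pi * f * E * strain^2 * tan_d
= pi * 30 * 14.7 * 0.09^2 * 0.26
= pi * 30 * 14.7 * 0.0081 * 0.26
= 2.9177

Q = 2.9177


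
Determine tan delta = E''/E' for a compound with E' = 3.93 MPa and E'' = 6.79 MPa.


tan delta = E'' / E'
= 6.79 / 3.93
= 1.7277

tan delta = 1.7277


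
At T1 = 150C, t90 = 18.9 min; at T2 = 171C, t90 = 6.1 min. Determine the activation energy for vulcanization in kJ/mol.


T1 = 423.15 K, T2 = 444.15 K
1/T1 - 1/T2 = 1.1174e-04
ln(t1/t2) = ln(18.9/6.1) = 1.1309
Ea = 8.314 * 1.1309 / 1.1174e-04 = 84145.0611 J/mol
Ea = 84.15 kJ/mol

84.15 kJ/mol


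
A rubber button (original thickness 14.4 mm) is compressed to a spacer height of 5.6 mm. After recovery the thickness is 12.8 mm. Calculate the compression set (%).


CS = (t0 - recovered) / (t0 - ts) * 100
= (14.4 - 12.8) / (14.4 - 5.6) * 100
= 1.6 / 8.8 * 100
= 18.2%

18.2%


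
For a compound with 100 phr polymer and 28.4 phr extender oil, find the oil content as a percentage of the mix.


Oil % = oil / (100 + oil) * 100
= 28.4 / (100 + 28.4) * 100
= 28.4 / 128.4 * 100
= 22.12%

22.12%


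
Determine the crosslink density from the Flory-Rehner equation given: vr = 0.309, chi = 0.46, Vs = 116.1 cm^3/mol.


ln(1 - vr) = ln(1 - 0.309) = -0.3696
Numerator = -((-0.3696) + 0.309 + 0.46 * 0.309^2) = 0.0167
Denominator = 116.1 * (0.309^(1/3) - 0.309/2) = 60.5533
nu = 0.0167 / 60.5533 = 2.7569e-04 mol/cm^3

2.7569e-04 mol/cm^3


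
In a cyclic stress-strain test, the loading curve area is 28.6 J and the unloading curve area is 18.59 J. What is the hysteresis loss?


Hysteresis loss = loading - unloading
= 28.6 - 18.59
= 10.01 J

10.01 J


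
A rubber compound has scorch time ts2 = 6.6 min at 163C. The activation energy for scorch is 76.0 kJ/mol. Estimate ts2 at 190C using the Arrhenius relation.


Convert temperatures: T1 = 163 + 273.15 = 436.15 K, T2 = 190 + 273.15 = 463.15 K
ts2_new = 6.6 * exp(76000 / 8.314 * (1/463.15 - 1/436.15))
1/T2 - 1/T1 = -1.3366e-04
ts2_new = 1.94 min

1.94 min


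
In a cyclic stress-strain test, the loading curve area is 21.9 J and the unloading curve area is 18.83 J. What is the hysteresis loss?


Hysteresis loss = loading - unloading
= 21.9 - 18.83
= 3.07 J

3.07 J


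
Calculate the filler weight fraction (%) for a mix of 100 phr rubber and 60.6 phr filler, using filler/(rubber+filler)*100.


Filler % = filler / (rubber + filler) * 100
= 60.6 / (100 + 60.6) * 100
= 60.6 / 160.6 * 100
= 37.73%

37.73%


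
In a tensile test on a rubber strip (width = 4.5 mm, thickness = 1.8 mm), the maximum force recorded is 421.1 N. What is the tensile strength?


Area = width * thickness = 4.5 * 1.8 = 8.1 mm^2
TS = force / area = 421.1 / 8.1 = 51.99 MPa

51.99 MPa


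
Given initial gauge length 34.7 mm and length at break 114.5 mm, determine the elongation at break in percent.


Elongation = (Lf - L0) / L0 * 100
= (114.5 - 34.7) / 34.7 * 100
= 79.8 / 34.7 * 100
= 230.0%

230.0%


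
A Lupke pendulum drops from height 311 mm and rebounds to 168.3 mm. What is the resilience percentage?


Resilience = h_rebound / h_drop * 100
= 168.3 / 311 * 100
= 54.1%

54.1%


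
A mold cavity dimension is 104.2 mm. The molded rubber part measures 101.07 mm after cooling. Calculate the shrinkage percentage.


Shrinkage = (mold - part) / mold * 100
= (104.2 - 101.07) / 104.2 * 100
= 3.13 / 104.2 * 100
= 3.0%

3.0%
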